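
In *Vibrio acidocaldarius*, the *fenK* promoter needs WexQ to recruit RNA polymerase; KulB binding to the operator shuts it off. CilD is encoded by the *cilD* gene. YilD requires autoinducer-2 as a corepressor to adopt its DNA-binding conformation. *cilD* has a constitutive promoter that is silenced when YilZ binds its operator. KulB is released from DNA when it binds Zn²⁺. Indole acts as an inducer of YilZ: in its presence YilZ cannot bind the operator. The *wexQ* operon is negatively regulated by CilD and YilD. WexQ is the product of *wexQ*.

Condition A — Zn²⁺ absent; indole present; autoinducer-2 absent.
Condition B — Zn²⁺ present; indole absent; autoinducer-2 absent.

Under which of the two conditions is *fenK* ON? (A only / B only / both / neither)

B only

Condition A:
Zn²⁺ is absent, so KulB is active.
Indole is present, so YilZ is inactive.
With no repressor bound, *cilD* is transcribed.
So CilD is produced and active.
Autoinducer-2 is absent, so YilD is inactive.
With repressor CilD bound, *wexQ* is not transcribed.
So WexQ is not produced.
With repressor KulB bound, *fenK* is not transcribed.
→ *fenK* is OFF in A.
Condition B:
Zn²⁺ is present, so KulB is inactive.
Indole is absent, so YilZ is active.
With repressor YilZ bound, *cilD* is not transcribed.
So CilD is not produced.
Autoinducer-2 is absent, so YilD is inactive.
With no repressor bound, *wexQ* is transcribed.
So WexQ is produced and active.
No repressor is bound and WexQ is active, so *fenK* is transcribed.
→ *fenK* is ON in B.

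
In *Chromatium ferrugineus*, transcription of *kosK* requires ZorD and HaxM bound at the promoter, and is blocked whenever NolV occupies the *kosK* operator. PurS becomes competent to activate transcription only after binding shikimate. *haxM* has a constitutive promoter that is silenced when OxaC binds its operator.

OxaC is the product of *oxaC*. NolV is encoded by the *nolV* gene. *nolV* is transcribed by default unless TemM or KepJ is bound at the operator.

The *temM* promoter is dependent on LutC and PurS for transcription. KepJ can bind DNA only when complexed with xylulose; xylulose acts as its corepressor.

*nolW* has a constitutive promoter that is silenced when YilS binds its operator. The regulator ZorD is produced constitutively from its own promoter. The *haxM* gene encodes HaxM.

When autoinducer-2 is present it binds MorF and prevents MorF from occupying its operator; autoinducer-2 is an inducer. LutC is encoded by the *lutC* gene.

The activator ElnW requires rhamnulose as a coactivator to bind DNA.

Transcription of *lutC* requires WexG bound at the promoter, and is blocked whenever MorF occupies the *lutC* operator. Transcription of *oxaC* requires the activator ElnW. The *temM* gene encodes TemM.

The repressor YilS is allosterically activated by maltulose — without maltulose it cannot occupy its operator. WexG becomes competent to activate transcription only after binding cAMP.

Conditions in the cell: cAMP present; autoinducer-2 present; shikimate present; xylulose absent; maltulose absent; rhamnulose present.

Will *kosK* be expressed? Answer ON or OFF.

OFF

ZorD is produced constitutively and is active.
Rhamnulose is present, so ElnW is active.
No repressor is bound and ElnW is active, so *oxaC* is transcribed.
So OxaC is produced and active.
With repressor OxaC bound, *haxM* is not transcribed.
So HaxM is not produced.
Autoinducer-2 is present, so MorF is inactive.
cAMP is present, so WexG is active.
No repressor is bound and WexG is active, so *lutC* is transcribed.
So LutC is produced and active.
Shikimate is present, so PurS is active.
No repressor is bound and LutC and PurS are active, so *temM* is transcribed.
So TemM is produced and active.
Xylulose is absent, so KepJ is inactive.
With repressor TemM bound, *nolV* is not transcribed.
So NolV is not produced.
Required activator HaxM is absent, so *kosK* is not transcribed.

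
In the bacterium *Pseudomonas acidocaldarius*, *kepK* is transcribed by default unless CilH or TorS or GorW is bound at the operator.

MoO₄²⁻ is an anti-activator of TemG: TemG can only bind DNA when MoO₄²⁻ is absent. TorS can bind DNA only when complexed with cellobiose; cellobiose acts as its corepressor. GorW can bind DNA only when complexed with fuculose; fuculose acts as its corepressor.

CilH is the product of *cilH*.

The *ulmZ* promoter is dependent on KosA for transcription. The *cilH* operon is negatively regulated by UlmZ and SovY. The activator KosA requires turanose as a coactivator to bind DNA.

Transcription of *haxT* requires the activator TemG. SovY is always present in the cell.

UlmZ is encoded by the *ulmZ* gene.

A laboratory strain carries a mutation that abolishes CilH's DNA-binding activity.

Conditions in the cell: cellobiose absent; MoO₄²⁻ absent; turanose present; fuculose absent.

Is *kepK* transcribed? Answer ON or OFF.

CilH is non-functional in this strain, so it has no effect.
Cellobiose is absent, so TorS is inactive.
Fuculose is absent, so GorW is inactive.
With no repressor bound, *kepK* is transcribed.

ON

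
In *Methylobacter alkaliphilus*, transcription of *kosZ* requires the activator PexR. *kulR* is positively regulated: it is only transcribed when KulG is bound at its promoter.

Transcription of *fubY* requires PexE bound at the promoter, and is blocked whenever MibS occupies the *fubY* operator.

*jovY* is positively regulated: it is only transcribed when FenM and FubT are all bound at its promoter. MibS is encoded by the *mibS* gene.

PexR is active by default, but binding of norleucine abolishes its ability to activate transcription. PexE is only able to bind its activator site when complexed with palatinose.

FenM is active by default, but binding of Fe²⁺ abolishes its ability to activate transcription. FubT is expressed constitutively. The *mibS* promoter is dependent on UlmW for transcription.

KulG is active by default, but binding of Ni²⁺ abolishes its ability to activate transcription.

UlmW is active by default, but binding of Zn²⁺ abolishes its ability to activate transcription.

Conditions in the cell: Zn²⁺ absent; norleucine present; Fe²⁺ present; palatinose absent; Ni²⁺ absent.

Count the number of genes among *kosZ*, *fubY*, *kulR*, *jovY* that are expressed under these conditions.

Norleucine is present, so PexR is inactive.
Required activator PexR is absent, so *kosZ* is not transcribed.
→ *kosZ* is OFF.
Zn²⁺ is absent, so UlmW is active.
No repressor is bound and UlmW is active, so *mibS* is transcribed.
So MibS is produced and active.
Palatinose is absent, so PexE is inactive.
With repressor MibS bound, *fubY* is not transcribed.
→ *fubY* is OFF.
Ni²⁺ is absent, so KulG is active.
No repressor is bound and KulG is active, so *kulR* is transcribed.
→ *kulR* is ON.
Fe²⁺ is present, so FenM is inactive.
FubT is produced constitutively and is active.
Required activator FenM is absent, so *jovY* is not transcribed.
→ *jovY* is OFF.
1 of the 4 genes is transcribed.

1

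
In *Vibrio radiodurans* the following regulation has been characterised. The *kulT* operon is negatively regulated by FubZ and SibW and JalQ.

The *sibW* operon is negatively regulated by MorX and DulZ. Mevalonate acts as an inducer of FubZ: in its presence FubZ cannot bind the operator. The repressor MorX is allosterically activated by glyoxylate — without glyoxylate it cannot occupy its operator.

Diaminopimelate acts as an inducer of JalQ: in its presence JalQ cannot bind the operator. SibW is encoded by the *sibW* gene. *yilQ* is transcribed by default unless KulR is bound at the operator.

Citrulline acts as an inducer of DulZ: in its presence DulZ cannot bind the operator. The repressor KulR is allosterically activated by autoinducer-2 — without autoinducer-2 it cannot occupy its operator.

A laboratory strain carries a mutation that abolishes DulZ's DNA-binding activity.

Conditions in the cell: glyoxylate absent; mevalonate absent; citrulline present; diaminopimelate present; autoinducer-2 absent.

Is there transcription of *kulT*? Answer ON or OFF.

Mevalonate is absent, so FubZ is active.
Glyoxylate is absent, so MorX is inactive.
DulZ is non-functional in this strain, so it has no effect.
With no repressor bound, *sibW* is transcribed.
So SibW is produced and active.
Diaminopimelate is present, so JalQ is inactive.
With repressor FubZ bound, *kulT* is not transcribed.

OFF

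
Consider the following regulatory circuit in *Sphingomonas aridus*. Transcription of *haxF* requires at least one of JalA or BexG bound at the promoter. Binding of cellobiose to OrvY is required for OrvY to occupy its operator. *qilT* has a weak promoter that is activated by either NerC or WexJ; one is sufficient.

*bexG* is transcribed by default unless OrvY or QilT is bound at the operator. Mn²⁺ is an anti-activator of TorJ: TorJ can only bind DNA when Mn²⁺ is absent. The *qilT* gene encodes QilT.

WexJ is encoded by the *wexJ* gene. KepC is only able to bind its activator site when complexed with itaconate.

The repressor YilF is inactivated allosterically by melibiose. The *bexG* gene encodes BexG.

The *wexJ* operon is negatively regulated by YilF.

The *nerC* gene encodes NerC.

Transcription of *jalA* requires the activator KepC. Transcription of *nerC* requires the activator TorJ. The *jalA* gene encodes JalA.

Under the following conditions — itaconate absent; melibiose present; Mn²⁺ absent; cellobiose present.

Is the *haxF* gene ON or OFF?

OFF

Itaconate is absent, so KepC is inactive.
Required activator KepC is absent, so *jalA* is not transcribed.
So JalA is not produced.
Cellobiose is present, so OrvY is active.
Mn²⁺ is absent, so TorJ is active.
No repressor is bound and TorJ is active, so *nerC* is transcribed.
So NerC is produced and active.
Melibiose is present, so YilF is inactive.
With no repressor bound, *wexJ* is transcribed.
So WexJ is produced and active.
Activator NerC is present, so *qilT* is transcribed.
So QilT is produced and active.
With repressor OrvY bound, *bexG* is not transcribed.
So BexG is not produced.
No activator is available at the *haxF* promoter, so *haxF* is not transcribed.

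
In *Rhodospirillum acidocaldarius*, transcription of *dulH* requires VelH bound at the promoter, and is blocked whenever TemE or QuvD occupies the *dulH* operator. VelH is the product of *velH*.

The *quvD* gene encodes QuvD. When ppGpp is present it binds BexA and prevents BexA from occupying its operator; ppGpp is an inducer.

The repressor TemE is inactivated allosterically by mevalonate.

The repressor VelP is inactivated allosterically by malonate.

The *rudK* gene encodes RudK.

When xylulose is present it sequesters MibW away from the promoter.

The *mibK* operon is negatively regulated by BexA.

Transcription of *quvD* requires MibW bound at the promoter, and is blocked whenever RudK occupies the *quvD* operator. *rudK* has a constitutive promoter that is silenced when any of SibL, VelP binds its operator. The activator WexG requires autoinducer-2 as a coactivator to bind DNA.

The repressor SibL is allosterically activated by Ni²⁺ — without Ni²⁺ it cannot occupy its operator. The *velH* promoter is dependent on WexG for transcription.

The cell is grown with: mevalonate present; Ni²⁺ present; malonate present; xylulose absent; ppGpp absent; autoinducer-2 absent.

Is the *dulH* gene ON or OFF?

OFF

Autoinducer-2 is absent, so WexG is inactive.
Required activator WexG is absent, so *velH* is not transcribed.
So VelH is not produced.
Mevalonate is present, so TemE is inactive.
Ni²⁺ is present, so SibL is active.
Malonate is present, so VelP is inactive.
With repressor SibL bound, *rudK* is not transcribed.
So RudK is not produced.
Xylulose is absent, so MibW is active.
No repressor is bound and MibW is active, so *quvD* is transcribed.
So QuvD is produced and active.
With repressor QuvD bound, *dulH* is not transcribed.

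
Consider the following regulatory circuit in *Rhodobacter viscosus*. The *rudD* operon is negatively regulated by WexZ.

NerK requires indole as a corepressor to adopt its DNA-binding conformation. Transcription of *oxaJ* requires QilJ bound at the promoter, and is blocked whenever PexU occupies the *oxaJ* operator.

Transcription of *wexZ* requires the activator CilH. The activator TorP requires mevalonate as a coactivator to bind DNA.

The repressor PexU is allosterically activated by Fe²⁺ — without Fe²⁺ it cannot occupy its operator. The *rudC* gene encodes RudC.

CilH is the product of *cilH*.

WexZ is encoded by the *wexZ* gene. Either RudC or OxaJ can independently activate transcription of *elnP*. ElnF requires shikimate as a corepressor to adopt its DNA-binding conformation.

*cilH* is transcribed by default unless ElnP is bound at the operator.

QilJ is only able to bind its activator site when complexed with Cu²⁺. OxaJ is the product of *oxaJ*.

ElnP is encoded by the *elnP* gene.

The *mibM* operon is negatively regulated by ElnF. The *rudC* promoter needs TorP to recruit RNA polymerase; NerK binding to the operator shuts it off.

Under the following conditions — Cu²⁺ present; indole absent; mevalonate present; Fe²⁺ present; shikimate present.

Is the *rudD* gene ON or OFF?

ON

Indole is absent, so NerK is inactive.
Mevalonate is present, so TorP is active.
No repressor is bound and TorP is active, so *rudC* is transcribed.
So RudC is produced and active.
Cu²⁺ is present, so QilJ is active.
Fe²⁺ is present, so PexU is active.
With repressor PexU bound, *oxaJ* is not transcribed.
So OxaJ is not produced.
Activator RudC is present, so *elnP* is transcribed.
So ElnP is produced and active.
With repressor ElnP bound, *cilH* is not transcribed.
So CilH is not produced.
Required activator CilH is absent, so *wexZ* is not transcribed.
So WexZ is not produced.
With no repressor bound, *rudD* is transcribed.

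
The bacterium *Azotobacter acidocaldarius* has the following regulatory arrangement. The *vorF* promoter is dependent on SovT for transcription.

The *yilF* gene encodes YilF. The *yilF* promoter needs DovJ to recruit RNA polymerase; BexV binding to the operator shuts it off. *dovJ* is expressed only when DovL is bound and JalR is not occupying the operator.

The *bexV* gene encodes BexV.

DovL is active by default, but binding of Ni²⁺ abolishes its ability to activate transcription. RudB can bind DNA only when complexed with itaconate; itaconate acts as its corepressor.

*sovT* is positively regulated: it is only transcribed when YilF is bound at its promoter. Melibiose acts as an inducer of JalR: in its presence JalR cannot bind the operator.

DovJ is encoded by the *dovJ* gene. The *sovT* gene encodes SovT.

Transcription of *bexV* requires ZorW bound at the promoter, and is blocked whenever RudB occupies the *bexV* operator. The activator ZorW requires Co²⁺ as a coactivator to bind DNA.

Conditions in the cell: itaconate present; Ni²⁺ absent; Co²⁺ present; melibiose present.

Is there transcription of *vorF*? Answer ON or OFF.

Co²⁺ is present, so ZorW is active.
Itaconate is present, so RudB is active.
With repressor RudB bound, *bexV* is not transcribed.
So BexV is not produced.
Melibiose is present, so JalR is inactive.
Ni²⁺ is absent, so DovL is active.
No repressor is bound and DovL is active, so *dovJ* is transcribed.
So DovJ is produced and active.
No repressor is bound and DovJ is active, so *yilF* is transcribed.
So YilF is produced and active.
No repressor is bound and YilF is active, so *sovT* is transcribed.
So SovT is produced and active.
No repressor is bound and SovT is active, so *vorF* is transcribed.

ON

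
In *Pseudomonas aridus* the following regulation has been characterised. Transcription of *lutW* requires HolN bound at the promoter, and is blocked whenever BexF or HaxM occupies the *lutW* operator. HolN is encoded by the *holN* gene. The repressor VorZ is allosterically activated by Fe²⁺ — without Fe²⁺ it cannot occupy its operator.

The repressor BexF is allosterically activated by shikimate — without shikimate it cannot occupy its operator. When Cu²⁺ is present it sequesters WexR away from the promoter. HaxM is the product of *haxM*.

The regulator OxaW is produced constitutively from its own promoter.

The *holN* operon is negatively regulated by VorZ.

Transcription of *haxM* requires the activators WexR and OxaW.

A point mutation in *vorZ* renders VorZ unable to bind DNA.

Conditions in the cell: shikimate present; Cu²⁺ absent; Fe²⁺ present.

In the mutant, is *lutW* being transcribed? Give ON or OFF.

Shikimate is present, so BexF is active.
VorZ is non-functional in this strain, so it has no effect.
With no repressor bound, *holN* is transcribed.
So HolN is produced and active.
Cu²⁺ is absent, so WexR is active.
OxaW is produced constitutively and is active.
No repressor is bound and WexR and OxaW are active, so *haxM* is transcribed.
So HaxM is produced and active.
With repressor BexF bound, *lutW* is not transcribed.

OFF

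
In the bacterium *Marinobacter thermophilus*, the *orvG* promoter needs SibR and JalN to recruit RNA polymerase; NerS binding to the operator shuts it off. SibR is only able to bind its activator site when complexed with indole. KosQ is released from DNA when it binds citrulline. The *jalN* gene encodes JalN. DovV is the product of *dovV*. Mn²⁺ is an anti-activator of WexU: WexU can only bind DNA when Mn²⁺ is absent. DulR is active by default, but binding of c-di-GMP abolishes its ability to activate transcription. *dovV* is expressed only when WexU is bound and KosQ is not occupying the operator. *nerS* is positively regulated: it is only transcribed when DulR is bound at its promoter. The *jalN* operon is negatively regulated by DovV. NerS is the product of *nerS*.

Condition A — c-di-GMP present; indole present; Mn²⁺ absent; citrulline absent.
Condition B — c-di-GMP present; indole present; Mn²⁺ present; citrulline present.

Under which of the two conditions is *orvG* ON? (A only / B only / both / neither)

both

Condition A:
c-di-GMP is present, so DulR is inactive.
Required activator DulR is absent, so *nerS* is not transcribed.
So NerS is not produced.
Indole is present, so SibR is active.
Mn²⁺ is absent, so WexU is active.
Citrulline is absent, so KosQ is active.
With repressor KosQ bound, *dovV* is not transcribed.
So DovV is not produced.
With no repressor bound, *jalN* is transcribed.
So JalN is produced and active.
No repressor is bound and SibR and JalN are active, so *orvG* is transcribed.
→ *orvG* is ON in A.
Condition B:
c-di-GMP is present, so DulR is inactive.
Required activator DulR is absent, so *nerS* is not transcribed.
So NerS is not produced.
Indole is present, so SibR is active.
Mn²⁺ is present, so WexU is inactive.
Citrulline is present, so KosQ is inactive.
Required activator WexU is absent, so *dovV* is not transcribed.
So DovV is not produced.
With no repressor bound, *jalN* is transcribed.
So JalN is produced and active.
No repressor is bound and SibR and JalN are active, so *orvG* is transcribed.
→ *orvG* is ON in B.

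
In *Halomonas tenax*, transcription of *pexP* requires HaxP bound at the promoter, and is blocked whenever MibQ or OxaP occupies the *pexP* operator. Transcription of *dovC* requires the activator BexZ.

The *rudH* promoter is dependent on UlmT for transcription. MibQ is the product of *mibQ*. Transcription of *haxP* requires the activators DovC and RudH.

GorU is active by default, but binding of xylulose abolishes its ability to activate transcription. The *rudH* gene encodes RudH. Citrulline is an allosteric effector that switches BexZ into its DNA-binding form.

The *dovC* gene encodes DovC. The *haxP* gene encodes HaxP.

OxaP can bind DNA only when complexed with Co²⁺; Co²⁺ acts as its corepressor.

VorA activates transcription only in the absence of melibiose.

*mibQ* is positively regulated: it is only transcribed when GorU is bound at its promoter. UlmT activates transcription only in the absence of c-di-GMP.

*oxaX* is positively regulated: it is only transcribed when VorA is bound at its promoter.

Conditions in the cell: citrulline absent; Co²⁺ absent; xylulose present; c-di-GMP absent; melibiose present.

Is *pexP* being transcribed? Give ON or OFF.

Citrulline is absent, so BexZ is inactive.
Required activator BexZ is absent, so *dovC* is not transcribed.
So DovC is not produced.
c-di-GMP is absent, so UlmT is active.
No repressor is bound and UlmT is active, so *rudH* is transcribed.
So RudH is produced and active.
Required activator DovC is absent, so *haxP* is not transcribed.
So HaxP is not produced.
Xylulose is present, so GorU is inactive.
Required activator GorU is absent, so *mibQ* is not transcribed.
So MibQ is not produced.
Co²⁺ is absent, so OxaP is inactive.
Required activator HaxP is absent, so *pexP* is not transcribed.

OFF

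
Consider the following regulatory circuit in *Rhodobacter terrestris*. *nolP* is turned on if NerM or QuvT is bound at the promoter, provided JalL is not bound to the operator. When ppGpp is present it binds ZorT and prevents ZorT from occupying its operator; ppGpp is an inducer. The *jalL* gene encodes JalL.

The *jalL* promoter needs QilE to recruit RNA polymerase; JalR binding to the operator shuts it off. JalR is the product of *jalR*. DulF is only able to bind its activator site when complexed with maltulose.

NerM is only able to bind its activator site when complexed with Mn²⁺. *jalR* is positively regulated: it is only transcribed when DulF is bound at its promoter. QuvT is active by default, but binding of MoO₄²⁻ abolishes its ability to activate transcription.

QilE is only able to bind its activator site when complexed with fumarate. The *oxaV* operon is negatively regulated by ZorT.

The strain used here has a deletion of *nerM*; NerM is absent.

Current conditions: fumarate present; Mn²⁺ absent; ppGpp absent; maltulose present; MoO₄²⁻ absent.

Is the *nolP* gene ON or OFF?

ON

NerM is non-functional in this strain, so it has no effect.
MoO₄²⁻ is absent, so QuvT is active.
Maltulose is present, so DulF is active.
No repressor is bound and DulF is active, so *jalR* is transcribed.
So JalR is produced and active.
Fumarate is present, so QilE is active.
With repressor JalR bound, *jalL* is not transcribed.
So JalL is not produced.
Activator QuvT is present, so *nolP* is transcribed.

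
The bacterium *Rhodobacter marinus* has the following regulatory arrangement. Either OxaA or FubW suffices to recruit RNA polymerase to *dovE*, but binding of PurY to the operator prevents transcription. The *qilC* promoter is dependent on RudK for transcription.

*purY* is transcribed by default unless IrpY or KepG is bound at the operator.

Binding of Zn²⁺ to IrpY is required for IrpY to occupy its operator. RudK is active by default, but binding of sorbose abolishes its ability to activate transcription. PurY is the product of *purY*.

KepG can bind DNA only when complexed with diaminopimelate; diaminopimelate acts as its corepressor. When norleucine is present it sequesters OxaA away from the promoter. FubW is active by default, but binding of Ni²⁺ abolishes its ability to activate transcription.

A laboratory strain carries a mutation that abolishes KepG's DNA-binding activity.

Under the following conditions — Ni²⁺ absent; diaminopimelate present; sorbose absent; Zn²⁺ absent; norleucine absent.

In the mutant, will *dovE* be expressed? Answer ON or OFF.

OFF

Norleucine is absent, so OxaA is active.
Zn²⁺ is absent, so IrpY is inactive.
KepG is non-functional in this strain, so it has no effect.
With no repressor bound, *purY* is transcribed.
So PurY is produced and active.
Ni²⁺ is absent, so FubW is active.
With repressor PurY bound, *dovE* is not transcribed.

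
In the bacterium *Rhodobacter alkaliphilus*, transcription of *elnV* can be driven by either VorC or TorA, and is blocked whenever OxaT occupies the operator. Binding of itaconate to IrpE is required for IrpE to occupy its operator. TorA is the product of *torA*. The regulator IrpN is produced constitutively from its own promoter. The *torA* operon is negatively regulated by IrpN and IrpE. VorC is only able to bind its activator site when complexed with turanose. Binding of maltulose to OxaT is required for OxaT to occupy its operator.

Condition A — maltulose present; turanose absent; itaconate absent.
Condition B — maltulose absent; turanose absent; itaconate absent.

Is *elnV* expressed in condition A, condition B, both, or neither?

Condition A:
Maltulose is present, so OxaT is active.
Turanose is absent, so VorC is inactive.
IrpN is produced constitutively and is active.
Itaconate is absent, so IrpE is inactive.
With repressor IrpN bound, *torA* is not transcribed.
So TorA is not produced.
With repressor OxaT bound, *elnV* is not transcribed.
→ *elnV* is OFF in A.
Condition B:
Maltulose is absent, so OxaT is inactive.
Turanose is absent, so VorC is inactive.
IrpN is produced constitutively and is active.
Itaconate is absent, so IrpE is inactive.
With repressor IrpN bound, *torA* is not transcribed.
So TorA is not produced.
No activator is available at the *elnV* promoter, so *elnV* is not transcribed.
→ *elnV* is OFF in B.

neither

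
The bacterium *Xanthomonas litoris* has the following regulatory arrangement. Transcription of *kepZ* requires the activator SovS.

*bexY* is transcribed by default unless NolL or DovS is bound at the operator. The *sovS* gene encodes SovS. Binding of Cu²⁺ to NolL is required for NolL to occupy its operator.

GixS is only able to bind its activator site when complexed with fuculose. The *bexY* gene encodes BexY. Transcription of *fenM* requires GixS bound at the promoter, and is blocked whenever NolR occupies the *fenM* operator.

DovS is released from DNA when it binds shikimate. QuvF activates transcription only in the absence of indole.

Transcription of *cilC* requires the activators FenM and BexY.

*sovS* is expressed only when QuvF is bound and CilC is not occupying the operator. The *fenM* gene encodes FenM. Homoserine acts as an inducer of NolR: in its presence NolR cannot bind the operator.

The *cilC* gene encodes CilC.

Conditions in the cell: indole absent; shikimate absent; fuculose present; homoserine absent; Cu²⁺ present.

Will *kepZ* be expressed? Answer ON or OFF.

Fuculose is present, so GixS is active.
Homoserine is absent, so NolR is active.
With repressor NolR bound, *fenM* is not transcribed.
So FenM is not produced.
Cu²⁺ is present, so NolL is active.
Shikimate is absent, so DovS is active.
With repressor NolL bound, *bexY* is not transcribed.
So BexY is not produced.
Required activator FenM is absent, so *cilC* is not transcribed.
So CilC is not produced.
Indole is absent, so QuvF is active.
No repressor is bound and QuvF is active, so *sovS* is transcribed.
So SovS is produced and active.
No repressor is bound and SovS is active, so *kepZ* is transcribed.

ON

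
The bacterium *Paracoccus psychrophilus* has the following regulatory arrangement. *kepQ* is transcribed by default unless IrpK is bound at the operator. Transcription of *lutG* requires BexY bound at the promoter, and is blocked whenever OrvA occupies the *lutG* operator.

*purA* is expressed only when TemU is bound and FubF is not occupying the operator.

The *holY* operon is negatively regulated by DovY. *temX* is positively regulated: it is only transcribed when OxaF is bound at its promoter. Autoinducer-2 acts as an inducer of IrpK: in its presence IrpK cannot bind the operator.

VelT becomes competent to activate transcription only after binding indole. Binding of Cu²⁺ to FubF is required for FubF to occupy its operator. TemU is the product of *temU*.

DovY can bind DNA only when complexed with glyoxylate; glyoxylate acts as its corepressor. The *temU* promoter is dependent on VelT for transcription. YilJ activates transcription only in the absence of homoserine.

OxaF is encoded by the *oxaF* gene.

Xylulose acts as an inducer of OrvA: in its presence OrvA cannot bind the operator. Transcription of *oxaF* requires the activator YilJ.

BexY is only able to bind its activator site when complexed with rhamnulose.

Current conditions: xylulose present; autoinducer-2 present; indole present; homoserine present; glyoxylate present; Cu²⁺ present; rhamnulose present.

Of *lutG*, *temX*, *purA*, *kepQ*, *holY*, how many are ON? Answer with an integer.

2

Rhamnulose is present, so BexY is active.
Xylulose is present, so OrvA is inactive.
No repressor is bound and BexY is active, so *lutG* is transcribed.
→ *lutG* is ON.
Homoserine is present, so YilJ is inactive.
Required activator YilJ is absent, so *oxaF* is not transcribed.
So OxaF is not produced.
Required activator OxaF is absent, so *temX* is not transcribed.
→ *temX* is OFF.
Indole is present, so VelT is active.
No repressor is bound and VelT is active, so *temU* is transcribed.
So TemU is produced and active.
Cu²⁺ is present, so FubF is active.
With repressor FubF bound, *purA* is not transcribed.
→ *purA* is OFF.
Autoinducer-2 is present, so IrpK is inactive.
With no repressor bound, *kepQ* is transcribed.
→ *kepQ* is ON.
Glyoxylate is present, so DovY is active.
With repressor DovY bound, *holY* is not transcribed.
→ *holY* is OFF.
2 of the 5 genes are transcribed.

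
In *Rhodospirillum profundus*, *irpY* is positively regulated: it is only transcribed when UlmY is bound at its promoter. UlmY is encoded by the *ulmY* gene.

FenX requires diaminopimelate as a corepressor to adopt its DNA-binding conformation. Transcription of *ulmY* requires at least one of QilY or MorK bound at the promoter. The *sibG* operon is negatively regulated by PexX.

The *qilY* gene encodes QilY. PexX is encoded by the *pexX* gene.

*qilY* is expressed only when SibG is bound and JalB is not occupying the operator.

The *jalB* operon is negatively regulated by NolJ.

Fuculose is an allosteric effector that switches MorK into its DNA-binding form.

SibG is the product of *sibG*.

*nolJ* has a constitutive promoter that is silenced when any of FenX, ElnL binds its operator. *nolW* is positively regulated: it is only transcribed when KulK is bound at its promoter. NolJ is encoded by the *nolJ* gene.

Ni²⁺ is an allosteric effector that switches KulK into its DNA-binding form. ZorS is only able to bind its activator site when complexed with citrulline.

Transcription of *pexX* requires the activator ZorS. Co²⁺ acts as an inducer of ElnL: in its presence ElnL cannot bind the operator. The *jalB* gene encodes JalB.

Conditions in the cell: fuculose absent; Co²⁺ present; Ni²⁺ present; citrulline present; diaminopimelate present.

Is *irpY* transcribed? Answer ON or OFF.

Diaminopimelate is present, so FenX is active.
Co²⁺ is present, so ElnL is inactive.
With repressor FenX bound, *nolJ* is not transcribed.
So NolJ is not produced.
With no repressor bound, *jalB* is transcribed.
So JalB is produced and active.
Citrulline is present, so ZorS is active.
No repressor is bound and ZorS is active, so *pexX* is transcribed.
So PexX is produced and active.
With repressor PexX bound, *sibG* is not transcribed.
So SibG is not produced.
With repressor JalB bound, *qilY* is not transcribed.
So QilY is not produced.
Fuculose is absent, so MorK is inactive.
No activator is available at the *ulmY* promoter, so *ulmY* is not transcribed.
So UlmY is not produced.
Required activator UlmY is absent, so *irpY* is not transcribed.

OFF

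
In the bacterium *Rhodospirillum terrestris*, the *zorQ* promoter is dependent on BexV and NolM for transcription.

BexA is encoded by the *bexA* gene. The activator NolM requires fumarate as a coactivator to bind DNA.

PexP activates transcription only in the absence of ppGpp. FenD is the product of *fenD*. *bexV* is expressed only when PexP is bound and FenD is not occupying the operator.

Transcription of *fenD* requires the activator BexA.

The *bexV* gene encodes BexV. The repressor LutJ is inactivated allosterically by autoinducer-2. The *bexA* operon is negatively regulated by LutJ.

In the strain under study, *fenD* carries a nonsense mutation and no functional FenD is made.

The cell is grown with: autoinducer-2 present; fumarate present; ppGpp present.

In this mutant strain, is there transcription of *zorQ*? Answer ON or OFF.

OFF

ppGpp is present, so PexP is inactive.
FenD is non-functional in this strain, so it has no effect.
Required activator PexP is absent, so *bexV* is not transcribed.
So BexV is not produced.
Fumarate is present, so NolM is active.
Required activator BexV is absent, so *zorQ* is not transcribed.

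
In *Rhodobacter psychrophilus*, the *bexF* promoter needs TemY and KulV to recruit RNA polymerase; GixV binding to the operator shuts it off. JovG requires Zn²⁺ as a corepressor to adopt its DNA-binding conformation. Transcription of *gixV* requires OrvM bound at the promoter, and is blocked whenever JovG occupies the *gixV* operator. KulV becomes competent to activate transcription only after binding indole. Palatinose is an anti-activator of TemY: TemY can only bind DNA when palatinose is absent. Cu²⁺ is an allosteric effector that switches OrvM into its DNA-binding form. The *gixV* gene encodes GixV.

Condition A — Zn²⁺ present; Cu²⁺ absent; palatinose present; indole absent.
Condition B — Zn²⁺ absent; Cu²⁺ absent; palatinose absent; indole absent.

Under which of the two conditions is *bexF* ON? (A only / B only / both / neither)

Condition A:
Zn²⁺ is present, so JovG is active.
Cu²⁺ is absent, so OrvM is inactive.
With repressor JovG bound, *gixV* is not transcribed.
So GixV is not produced.
Palatinose is present, so TemY is inactive.
Indole is absent, so KulV is inactive.
Required activator TemY is absent, so *bexF* is not transcribed.
→ *bexF* is OFF in A.
Condition B:
Zn²⁺ is absent, so JovG is inactive.
Cu²⁺ is absent, so OrvM is inactive.
Required activator OrvM is absent, so *gixV* is not transcribed.
So GixV is not produced.
Palatinose is absent, so TemY is active.
Indole is absent, so KulV is inactive.
Required activator KulV is absent, so *bexF* is not transcribed.
→ *bexF* is OFF in B.

neither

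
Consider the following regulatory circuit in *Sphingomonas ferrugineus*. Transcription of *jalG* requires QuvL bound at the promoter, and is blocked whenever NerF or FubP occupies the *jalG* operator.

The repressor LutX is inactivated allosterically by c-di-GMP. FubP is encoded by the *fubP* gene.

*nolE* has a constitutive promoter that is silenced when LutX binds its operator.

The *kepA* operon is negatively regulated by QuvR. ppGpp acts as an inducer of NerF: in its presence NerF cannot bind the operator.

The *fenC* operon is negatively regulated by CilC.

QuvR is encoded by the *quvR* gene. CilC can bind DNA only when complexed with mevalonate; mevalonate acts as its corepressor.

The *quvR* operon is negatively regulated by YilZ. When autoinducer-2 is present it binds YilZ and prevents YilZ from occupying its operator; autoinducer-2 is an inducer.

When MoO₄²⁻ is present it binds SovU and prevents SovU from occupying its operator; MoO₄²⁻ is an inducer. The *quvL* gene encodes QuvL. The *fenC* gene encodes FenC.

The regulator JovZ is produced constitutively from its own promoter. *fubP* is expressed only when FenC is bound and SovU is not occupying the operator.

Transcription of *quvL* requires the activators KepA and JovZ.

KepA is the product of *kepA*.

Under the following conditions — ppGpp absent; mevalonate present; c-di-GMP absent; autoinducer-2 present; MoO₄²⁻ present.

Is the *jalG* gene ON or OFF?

OFF

ppGpp is absent, so NerF is active.
Mevalonate is present, so CilC is active.
With repressor CilC bound, *fenC* is not transcribed.
So FenC is not produced.
MoO₄²⁻ is present, so SovU is inactive.
Required activator FenC is absent, so *fubP* is not transcribed.
So FubP is not produced.
Autoinducer-2 is present, so YilZ is inactive.
With no repressor bound, *quvR* is transcribed.
So QuvR is produced and active.
With repressor QuvR bound, *kepA* is not transcribed.
So KepA is not produced.
JovZ is produced constitutively and is active.
Required activator KepA is absent, so *quvL* is not transcribed.
So QuvL is not produced.
With repressor NerF bound, *jalG* is not transcribed.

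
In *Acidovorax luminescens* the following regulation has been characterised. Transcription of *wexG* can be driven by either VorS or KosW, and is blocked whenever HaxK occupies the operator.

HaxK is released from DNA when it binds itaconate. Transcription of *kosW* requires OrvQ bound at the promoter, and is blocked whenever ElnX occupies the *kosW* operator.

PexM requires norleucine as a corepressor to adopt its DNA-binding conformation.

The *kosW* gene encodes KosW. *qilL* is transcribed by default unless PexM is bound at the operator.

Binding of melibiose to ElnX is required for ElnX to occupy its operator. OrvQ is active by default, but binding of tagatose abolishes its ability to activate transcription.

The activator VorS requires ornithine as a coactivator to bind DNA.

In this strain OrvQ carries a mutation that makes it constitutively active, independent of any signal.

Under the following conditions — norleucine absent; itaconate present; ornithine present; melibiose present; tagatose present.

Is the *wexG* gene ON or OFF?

Ornithine is present, so VorS is active.
Itaconate is present, so HaxK is inactive.
Melibiose is present, so ElnX is active.
OrvQ is constitutively active in this strain.
With repressor ElnX bound, *kosW* is not transcribed.
So KosW is not produced.
Activator VorS is present, so *wexG* is transcribed.

ON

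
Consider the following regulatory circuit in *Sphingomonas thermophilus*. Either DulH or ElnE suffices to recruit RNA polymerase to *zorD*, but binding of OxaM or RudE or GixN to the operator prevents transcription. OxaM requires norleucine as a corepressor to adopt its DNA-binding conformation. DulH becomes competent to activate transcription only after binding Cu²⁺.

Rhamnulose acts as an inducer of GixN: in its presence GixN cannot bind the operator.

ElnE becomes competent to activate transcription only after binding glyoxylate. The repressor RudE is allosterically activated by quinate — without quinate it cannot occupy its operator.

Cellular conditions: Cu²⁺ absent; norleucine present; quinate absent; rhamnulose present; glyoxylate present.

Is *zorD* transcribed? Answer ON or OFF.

OFF

Cu²⁺ is absent, so DulH is inactive.
Glyoxylate is present, so ElnE is active.
Norleucine is present, so OxaM is active.
Quinate is absent, so RudE is inactive.
Rhamnulose is present, so GixN is inactive.
With repressor OxaM bound, *zorD* is not transcribed.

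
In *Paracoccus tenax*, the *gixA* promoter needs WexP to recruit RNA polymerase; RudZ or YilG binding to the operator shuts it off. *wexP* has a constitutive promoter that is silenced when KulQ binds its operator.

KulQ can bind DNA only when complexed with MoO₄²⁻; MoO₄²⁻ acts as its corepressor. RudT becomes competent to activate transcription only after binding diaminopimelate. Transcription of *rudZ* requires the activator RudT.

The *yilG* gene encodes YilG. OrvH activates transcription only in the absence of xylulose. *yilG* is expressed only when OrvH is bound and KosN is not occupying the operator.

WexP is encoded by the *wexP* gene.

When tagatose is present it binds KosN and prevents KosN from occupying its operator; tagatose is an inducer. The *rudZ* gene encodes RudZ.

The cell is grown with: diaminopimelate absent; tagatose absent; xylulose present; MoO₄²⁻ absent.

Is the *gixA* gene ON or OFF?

Diaminopimelate is absent, so RudT is inactive.
Required activator RudT is absent, so *rudZ* is not transcribed.
So RudZ is not produced.
Tagatose is absent, so KosN is active.
Xylulose is present, so OrvH is inactive.
With repressor KosN bound, *yilG* is not transcribed.
So YilG is not produced.
MoO₄²⁻ is absent, so KulQ is inactive.
With no repressor bound, *wexP* is transcribed.
So WexP is produced and active.
No repressor is bound and WexP is active, so *gixA* is transcribed.

ON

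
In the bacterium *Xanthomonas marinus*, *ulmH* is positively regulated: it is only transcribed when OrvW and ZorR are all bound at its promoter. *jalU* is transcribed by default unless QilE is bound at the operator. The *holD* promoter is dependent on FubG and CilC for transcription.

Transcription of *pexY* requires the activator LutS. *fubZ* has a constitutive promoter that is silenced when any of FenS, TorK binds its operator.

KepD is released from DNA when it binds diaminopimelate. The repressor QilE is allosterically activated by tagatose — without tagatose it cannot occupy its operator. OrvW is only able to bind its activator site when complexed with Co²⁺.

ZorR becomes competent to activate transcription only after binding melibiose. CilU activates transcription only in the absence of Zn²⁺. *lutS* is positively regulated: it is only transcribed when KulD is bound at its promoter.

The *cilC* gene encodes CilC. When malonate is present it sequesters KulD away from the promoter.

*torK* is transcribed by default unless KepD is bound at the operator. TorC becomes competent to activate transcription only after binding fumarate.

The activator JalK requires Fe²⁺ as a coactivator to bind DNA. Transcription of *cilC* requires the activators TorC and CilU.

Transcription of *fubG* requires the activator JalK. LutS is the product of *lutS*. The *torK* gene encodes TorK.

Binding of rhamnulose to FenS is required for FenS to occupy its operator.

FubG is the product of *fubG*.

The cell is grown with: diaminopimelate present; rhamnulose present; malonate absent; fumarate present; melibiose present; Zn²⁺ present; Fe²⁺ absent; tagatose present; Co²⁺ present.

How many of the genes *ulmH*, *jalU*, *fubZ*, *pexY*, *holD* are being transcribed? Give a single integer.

Co²⁺ is present, so OrvW is active.
Melibiose is present, so ZorR is active.
No repressor is bound and OrvW and ZorR are active, so *ulmH* is transcribed.
→ *ulmH* is ON.
Tagatose is present, so QilE is active.
With repressor QilE bound, *jalU* is not transcribed.
→ *jalU* is OFF.
Rhamnulose is present, so FenS is active.
Diaminopimelate is present, so KepD is inactive.
With no repressor bound, *torK* is transcribed.
So TorK is produced and active.
With repressor FenS bound, *fubZ* is not transcribed.
→ *fubZ* is OFF.
Malonate is absent, so KulD is active.
No repressor is bound and KulD is active, so *lutS* is transcribed.
So LutS is produced and active.
No repressor is bound and LutS is active, so *pexY* is transcribed.
→ *pexY* is ON.
Fe²⁺ is absent, so JalK is inactive.
Required activator JalK is absent, so *fubG* is not transcribed.
So FubG is not produced.
Fumarate is present, so TorC is active.
Zn²⁺ is present, so CilU is inactive.
Required activator CilU is absent, so *cilC* is not transcribed.
So CilC is not produced.
Required activator FubG is absent, so *holD* is not transcribed.
→ *holD* is OFF.
2 of the 5 genes are transcribed.

2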